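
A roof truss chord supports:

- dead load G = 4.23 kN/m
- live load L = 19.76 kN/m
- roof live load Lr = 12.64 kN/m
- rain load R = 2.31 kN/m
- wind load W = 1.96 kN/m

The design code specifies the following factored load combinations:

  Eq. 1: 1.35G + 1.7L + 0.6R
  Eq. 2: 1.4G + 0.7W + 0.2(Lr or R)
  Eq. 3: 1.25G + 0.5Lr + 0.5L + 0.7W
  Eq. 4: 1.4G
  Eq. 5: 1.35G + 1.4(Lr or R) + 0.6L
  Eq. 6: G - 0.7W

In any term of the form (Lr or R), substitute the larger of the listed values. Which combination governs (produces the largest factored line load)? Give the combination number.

Combination 1

(Lr or R) → Lr = 12.64 kN/m.
Eq. 1: 1.35(4.23) + 1.7(19.76) + 0.6(2.31) = 5.71 + 33.59 + 1.39 = 40.69
Eq. 2: 1.4(4.23) + 0.7(1.96) + 0.2(12.64) = 5.92 + 1.37 + 2.53 = 9.82
Eq. 3: 1.25(4.23) + 0.5(12.64) + 0.5(19.76) + 0.7(1.96) = 5.29 + 6.32 + 9.88 + 1.37 = 22.86
Eq. 4: 1.4(4.23) = 5.92
Eq. 5: 1.35(4.23) + 1.4(12.64) + 0.6(19.76) = 35.26
Eq. 6: 1.0(4.23) - 0.7(1.96) = 4.23 - 1.37 = 2.86
The largest value is 40.69 kN/m from combination 1.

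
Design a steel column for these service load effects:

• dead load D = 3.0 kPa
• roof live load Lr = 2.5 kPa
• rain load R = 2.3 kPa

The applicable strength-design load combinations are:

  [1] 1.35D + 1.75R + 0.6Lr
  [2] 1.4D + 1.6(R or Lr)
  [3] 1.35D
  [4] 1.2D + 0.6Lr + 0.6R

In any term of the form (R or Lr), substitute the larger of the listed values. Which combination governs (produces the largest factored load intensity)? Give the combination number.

Combination 1

(R or Lr) → Lr = 2.5 kPa.
[1] 1.35(3.0) + 1.75(2.3) + 0.6(2.5) = 4.05 + 4.03 + 1.50 = 9.58
[2] 1.4(3.0) + 1.6(2.5) = 4.20 + 4.00 = 8.20
[3] 1.35(3.0) = 4.05
[4] 1.2(3.0) + 0.6(2.5) + 0.6(2.3) = 3.60 + 1.50 + 1.38 = 6.48
The largest value is 9.58 kPa from combination 1.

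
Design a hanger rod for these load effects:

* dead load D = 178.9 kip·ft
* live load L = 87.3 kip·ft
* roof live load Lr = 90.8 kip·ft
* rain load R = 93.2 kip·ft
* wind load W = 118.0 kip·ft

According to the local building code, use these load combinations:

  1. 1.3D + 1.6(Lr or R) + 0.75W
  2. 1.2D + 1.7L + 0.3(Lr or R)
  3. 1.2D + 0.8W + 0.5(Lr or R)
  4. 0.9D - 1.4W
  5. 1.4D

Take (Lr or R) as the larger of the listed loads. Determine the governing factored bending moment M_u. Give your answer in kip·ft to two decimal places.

(Lr or R) → R = 93.2 kip·ft.
1. 1.3(178.9) + 1.6(93.2) + 0.75(118.0) = 232.57 + 149.12 + 88.50 = 470.19
2. 1.2(178.9) + 1.7(87.3) + 0.3(93.2) = 214.68 + 148.41 + 27.96 = 391.05
3. 1.2(178.9) + 0.8(118.0) + 0.5(93.2) = 214.68 + 94.40 + 46.60 = 355.68
4. 0.9(178.9) - 1.4(118.0) = 161.01 - 165.20 = -4.19
5. 1.4(178.9) = 250.46
The controlling combination is 1, giving 470.19 kip·ft.

470.19 kip·ft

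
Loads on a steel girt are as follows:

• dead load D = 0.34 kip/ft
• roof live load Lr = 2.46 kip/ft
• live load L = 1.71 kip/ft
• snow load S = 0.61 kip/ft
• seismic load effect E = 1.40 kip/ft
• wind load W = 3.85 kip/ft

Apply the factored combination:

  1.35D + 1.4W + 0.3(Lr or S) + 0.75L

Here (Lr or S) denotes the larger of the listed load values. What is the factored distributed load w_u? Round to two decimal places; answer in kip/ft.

(Lr or S) → Lr = 2.46 kip/ft.
1.35(0.34) + 1.4(3.85) + 0.3(2.46) + 0.75(1.71) = 0.46 + 5.39 + 0.74 + 1.28 = 7.87
w_u = 7.87 kip/ft.

7.87 kip/ft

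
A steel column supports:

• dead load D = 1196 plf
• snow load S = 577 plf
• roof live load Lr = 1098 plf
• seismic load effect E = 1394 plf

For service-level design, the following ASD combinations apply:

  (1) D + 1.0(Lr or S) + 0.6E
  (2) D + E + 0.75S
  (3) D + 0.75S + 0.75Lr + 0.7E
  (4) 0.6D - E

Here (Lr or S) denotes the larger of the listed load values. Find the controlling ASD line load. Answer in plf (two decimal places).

3428.05 plf

(Lr or S) → Lr = 1098 plf.
(1) 1.0(1196) + 1.0(1098) + 0.6(1394) = 1196.00 + 1098.00 + 836.40 = 3130.40
(2) 1.0(1196) + 1.0(1394) + 0.75(577) = 1196.00 + 1394.00 + 432.75 = 3022.75
(3) 1.0(1196) + 0.75(577) + 0.75(1098) + 0.7(1394) = 1196.00 + 432.75 + 823.50 + 975.80 = 3428.05
(4) 0.6(1196) - 1.0(1394) = 717.60 - 1394.00 = -676.40
Combination 3 governs: w = 3428.05 plf.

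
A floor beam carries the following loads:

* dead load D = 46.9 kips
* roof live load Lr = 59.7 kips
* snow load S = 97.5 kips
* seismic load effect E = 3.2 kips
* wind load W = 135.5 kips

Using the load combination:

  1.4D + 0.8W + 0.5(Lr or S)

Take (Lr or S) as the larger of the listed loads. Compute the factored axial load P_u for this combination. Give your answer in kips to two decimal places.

222.81 kips

(Lr or S) → S = 97.5 kips.
1.4(46.9) + 0.8(135.5) + 0.5(97.5) = 65.66 + 108.40 + 48.75 = 222.81
P_u = 222.81 kips.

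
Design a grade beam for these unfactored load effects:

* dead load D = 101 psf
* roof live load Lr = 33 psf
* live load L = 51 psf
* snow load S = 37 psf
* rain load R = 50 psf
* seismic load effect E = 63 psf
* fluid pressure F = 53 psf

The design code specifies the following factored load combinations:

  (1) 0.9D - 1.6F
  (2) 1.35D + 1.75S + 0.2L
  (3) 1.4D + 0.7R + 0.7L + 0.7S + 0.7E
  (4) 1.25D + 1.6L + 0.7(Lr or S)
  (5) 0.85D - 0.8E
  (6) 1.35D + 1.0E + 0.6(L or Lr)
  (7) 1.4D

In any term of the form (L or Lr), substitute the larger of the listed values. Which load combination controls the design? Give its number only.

(Lr or S) → S = 37 psf; (L or Lr) → L = 51 psf.
(1) 0.9(101) - 1.6(53) = 6.10
(2) 1.35(101) + 1.75(37) + 0.2(51) = 211.30
(3) 1.4(101) + 0.7(50) + 0.7(51) + 0.7(37) + 0.7(63) = 282.10
(4) 1.25(101) + 1.6(51) + 0.7(37) = 233.75
(5) 0.85(101) - 0.8(63) = 35.45
(6) 1.35(101) + 1.0(63) + 0.6(51) = 229.95
(7) 1.4(101) = 141.40
The largest value is 282.10 psf from combination 3.

Combination 3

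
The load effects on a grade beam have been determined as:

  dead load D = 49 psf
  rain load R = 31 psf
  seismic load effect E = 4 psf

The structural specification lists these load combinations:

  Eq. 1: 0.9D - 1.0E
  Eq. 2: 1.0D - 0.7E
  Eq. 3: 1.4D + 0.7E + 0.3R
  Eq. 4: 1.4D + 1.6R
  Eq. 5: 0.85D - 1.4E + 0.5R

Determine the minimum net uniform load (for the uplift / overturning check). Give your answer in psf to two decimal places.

40.10 psf

Eq. 1: 0.9(49) - 1.0(4) = 44.10 - 4.00 = 40.10
Eq. 2: 1.0(49) - 0.7(4) = 49.00 - 2.80 = 46.20
Eq. 3: 1.4(49) + 0.7(4) + 0.3(31) = 68.60 + 2.80 + 9.30 = 80.70
Eq. 4: 1.4(49) + 1.6(31) = 68.60 + 49.60 = 118.20
Eq. 5: 0.85(49) - 1.4(4) + 0.5(31) = 41.65 - 5.60 + 15.50 = 51.55
Combination 1 gives the minimum: 40.10 psf.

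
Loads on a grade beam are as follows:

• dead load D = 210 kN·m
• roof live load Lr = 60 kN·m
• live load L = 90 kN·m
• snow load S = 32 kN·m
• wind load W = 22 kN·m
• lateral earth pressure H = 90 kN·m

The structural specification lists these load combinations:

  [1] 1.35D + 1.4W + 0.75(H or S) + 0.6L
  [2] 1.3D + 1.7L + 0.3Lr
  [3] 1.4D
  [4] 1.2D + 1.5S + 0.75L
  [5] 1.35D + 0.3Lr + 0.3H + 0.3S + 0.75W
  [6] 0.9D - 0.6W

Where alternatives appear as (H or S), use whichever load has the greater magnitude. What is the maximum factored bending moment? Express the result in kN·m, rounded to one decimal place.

(H or S) → H = 90 kN·m.
[1] 1.35(210) + 1.4(22) + 0.75(90) + 0.6(90) = 435.8
[2] 1.3(210) + 1.7(90) + 0.3(60) = 444.0
[3] 1.4(210) = 294.0
[4] 1.2(210) + 1.5(32) + 0.75(90) = 367.5
[5] 1.35(210) + 0.3(60) + 0.3(90) + 0.3(32) + 0.75(22) = 354.6
[6] 0.9(210) - 0.6(22) = 175.8
Combination 2 governs: M_u = 444.0 kN·m.

444.0 kN·m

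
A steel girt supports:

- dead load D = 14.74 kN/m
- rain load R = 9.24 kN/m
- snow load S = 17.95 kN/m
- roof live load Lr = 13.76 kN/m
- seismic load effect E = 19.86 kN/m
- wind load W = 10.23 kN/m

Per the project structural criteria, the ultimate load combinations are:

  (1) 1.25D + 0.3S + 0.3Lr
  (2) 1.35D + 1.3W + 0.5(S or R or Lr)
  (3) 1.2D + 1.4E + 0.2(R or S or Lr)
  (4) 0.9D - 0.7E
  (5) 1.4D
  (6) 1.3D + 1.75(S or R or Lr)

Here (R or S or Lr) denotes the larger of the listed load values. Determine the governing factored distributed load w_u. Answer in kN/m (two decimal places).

(S or R or Lr) → S = 17.95 kN/m; (R or S or Lr) → S = 17.95 kN/m.
(1) 1.25(14.74) + 0.3(17.95) + 0.3(13.76) = 27.94
(2) 1.35(14.74) + 1.3(10.23) + 0.5(17.95) = 42.17
(3) 1.2(14.74) + 1.4(19.86) + 0.2(17.95) = 17.69 + 27.80 + 3.59 = 49.08
(4) 0.9(14.74) - 0.7(19.86) = -0.64
(5) 1.4(14.74) = 20.64
(6) 1.3(14.74) + 1.75(17.95) = 19.16 + 31.41 = 50.57
Combination 6 governs: w_u = 50.57 kN/m.

50.57 kN/m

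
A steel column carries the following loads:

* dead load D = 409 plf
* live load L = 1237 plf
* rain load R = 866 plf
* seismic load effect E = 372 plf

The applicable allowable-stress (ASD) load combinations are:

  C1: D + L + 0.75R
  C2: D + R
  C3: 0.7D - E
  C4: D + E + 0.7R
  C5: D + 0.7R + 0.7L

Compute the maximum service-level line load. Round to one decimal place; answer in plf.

2295.5 plf

C1: 1.0(409) + 1.0(1237) + 0.75(866) = 2295.5
C2: 1.0(409) + 1.0(866) = 1275.0
C3: 0.7(409) - 1.0(372) = -85.7
C4: 1.0(409) + 1.0(372) + 0.7(866) = 1387.2
C5: 1.0(409) + 0.7(866) + 0.7(1237) = 1881.1
The controlling combination is 1, giving 2295.5 plf.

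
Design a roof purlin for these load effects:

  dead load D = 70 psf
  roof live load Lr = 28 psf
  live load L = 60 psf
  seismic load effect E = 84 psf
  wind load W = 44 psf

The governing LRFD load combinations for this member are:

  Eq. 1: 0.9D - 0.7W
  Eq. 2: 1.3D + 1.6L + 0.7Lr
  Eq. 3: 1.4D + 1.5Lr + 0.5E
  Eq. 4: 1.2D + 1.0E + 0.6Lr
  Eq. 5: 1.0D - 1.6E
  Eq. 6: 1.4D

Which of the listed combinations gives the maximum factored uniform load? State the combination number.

Combination 2

Eq. 1: 0.9(70) - 0.7(44) = 63.00 - 30.80 = 32.20
Eq. 2: 1.3(70) + 1.6(60) + 0.7(28) = 91.00 + 96.00 + 19.60 = 206.60
Eq. 3: 1.4(70) + 1.5(28) + 0.5(84) = 98.00 + 42.00 + 42.00 = 182.00
Eq. 4: 1.2(70) + 1.0(84) + 0.6(28) = 84.00 + 84.00 + 16.80 = 184.80
Eq. 5: 1.0(70) - 1.6(84) = 70.00 - 134.40 = -64.40
Eq. 6: 1.4(70) = 98.00
The largest value is 206.60 psf from combination 2.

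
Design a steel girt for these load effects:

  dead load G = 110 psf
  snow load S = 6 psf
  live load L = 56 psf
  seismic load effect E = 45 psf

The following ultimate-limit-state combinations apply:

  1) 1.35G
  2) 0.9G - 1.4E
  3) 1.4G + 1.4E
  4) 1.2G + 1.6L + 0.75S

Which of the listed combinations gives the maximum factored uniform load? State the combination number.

Combination 4

1) 1.35(110) = 148.50
2) 0.9(110) - 1.4(45) = 99.00 - 63.00 = 36.00
3) 1.4(110) + 1.4(45) = 154.00 + 63.00 = 217.00
4) 1.2(110) + 1.6(56) + 0.75(6) = 132.00 + 89.60 + 4.50 = 226.10
The largest value is 226.10 psf from combination 4.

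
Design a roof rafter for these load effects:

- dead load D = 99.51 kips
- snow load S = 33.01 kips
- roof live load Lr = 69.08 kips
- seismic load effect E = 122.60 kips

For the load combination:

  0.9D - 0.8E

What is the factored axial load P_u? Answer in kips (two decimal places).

0.9(99.51) - 0.8(122.60) = 89.56 - 98.08 = -8.52
P_u = -8.52 kips.

-8.52 kips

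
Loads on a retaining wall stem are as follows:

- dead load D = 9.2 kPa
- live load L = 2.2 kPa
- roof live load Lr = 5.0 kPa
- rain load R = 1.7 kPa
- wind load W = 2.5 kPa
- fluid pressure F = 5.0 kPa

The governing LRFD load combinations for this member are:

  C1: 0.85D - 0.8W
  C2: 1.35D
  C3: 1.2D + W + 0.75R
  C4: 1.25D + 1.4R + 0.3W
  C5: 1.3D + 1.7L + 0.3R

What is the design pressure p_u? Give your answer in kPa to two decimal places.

C1: 0.85(9.2) - 0.8(2.5) = 5.82
C2: 1.35(9.2) = 12.42
C3: 1.2(9.2) + 1.0(2.5) + 0.75(1.7) = 14.82
C4: 1.25(9.2) + 1.4(1.7) + 0.3(2.5) = 14.63
C5: 1.3(9.2) + 1.7(2.2) + 0.3(1.7) = 16.21
Combination 5 governs: p_u = 16.21 kPa.

16.21 kPa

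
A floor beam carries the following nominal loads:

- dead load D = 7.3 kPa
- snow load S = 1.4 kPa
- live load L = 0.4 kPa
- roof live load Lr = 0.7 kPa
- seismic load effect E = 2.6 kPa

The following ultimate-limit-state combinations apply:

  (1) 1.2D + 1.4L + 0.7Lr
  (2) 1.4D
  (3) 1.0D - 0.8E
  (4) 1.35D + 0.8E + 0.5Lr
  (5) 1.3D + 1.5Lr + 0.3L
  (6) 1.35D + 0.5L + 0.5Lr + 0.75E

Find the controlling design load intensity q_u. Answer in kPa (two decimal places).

(1) 1.2(7.3) + 1.4(0.4) + 0.7(0.7) = 8.76 + 0.56 + 0.49 = 9.81
(2) 1.4(7.3) = 10.22
(3) 1.0(7.3) - 0.8(2.6) = 7.30 - 2.08 = 5.22
(4) 1.35(7.3) + 0.8(2.6) + 0.5(0.7) = 9.86 + 2.08 + 0.35 = 12.29
(5) 1.3(7.3) + 1.5(0.7) + 0.3(0.4) = 9.49 + 1.05 + 0.12 = 10.66
(6) 1.35(7.3) + 0.5(0.4) + 0.5(0.7) + 0.75(2.6) = 9.86 + 0.20 + 0.35 + 1.95 = 12.36
The controlling combination is 6, giving 12.36 kPa.

12.36 kPa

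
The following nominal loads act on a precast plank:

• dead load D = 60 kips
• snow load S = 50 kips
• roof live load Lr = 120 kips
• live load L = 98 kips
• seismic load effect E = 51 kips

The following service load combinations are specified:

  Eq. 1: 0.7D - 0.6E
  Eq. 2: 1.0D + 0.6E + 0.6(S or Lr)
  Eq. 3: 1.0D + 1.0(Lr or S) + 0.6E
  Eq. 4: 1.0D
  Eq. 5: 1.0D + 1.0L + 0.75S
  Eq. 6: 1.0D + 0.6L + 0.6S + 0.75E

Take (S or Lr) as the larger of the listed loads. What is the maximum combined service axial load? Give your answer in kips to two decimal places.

(S or Lr) → Lr = 120 kips; (Lr or S) → Lr = 120 kips.
Eq. 1: 0.7(60) - 0.6(51) = 42.00 - 30.60 = 11.40
Eq. 2: 1.0(60) + 0.6(51) + 0.6(120) = 60.00 + 30.60 + 72.00 = 162.60
Eq. 3: 1.0(60) + 1.0(120) + 0.6(51) = 60.00 + 120.00 + 30.60 = 210.60
Eq. 4: 1.0(60) = 60.00
Eq. 5: 1.0(60) + 1.0(98) + 0.75(50) = 60.00 + 98.00 + 37.50 = 195.50
Eq. 6: 1.0(60) + 0.6(98) + 0.6(50) + 0.75(51) = 60.00 + 58.80 + 30.00 + 38.25 = 187.05
Maximum is from combination 3.

210.60 kips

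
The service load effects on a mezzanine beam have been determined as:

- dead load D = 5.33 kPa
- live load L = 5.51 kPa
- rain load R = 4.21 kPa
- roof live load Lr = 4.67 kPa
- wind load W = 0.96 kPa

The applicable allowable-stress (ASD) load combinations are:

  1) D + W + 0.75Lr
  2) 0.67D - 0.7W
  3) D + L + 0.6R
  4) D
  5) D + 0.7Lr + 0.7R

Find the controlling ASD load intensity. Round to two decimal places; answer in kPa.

13.37 kPa

1) 1.0(5.33) + 1.0(0.96) + 0.75(4.67) = 5.33 + 0.96 + 3.50 = 9.79
2) 0.67(5.33) - 0.7(0.96) = 3.57 - 0.67 = 2.90
3) 1.0(5.33) + 1.0(5.51) + 0.6(4.21) = 5.33 + 5.51 + 2.53 = 13.37
4) 1.0(5.33) = 5.33
5) 1.0(5.33) + 0.7(4.67) + 0.7(4.21) = 5.33 + 3.27 + 2.95 = 11.55
The controlling combination is 3, giving 13.37 kPa.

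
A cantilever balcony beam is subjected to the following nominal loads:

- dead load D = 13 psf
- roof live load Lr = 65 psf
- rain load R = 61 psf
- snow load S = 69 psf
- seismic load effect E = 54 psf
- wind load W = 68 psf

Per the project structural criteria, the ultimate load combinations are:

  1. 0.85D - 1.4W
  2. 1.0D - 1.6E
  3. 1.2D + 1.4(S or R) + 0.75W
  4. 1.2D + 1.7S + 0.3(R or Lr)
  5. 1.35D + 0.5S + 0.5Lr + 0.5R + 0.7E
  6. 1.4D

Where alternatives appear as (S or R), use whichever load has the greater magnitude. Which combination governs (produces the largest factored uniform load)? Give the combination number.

Combination 3

(S or R) → S = 69 psf; (R or Lr) → Lr = 65 psf.
1. 0.85(13) - 1.4(68) = 11.05 - 95.20 = -84.15
2. 1.0(13) - 1.6(54) = 13.00 - 86.40 = -73.40
3. 1.2(13) + 1.4(69) + 0.75(68) = 15.60 + 96.60 + 51.00 = 163.20
4. 1.2(13) + 1.7(69) + 0.3(65) = 15.60 + 117.30 + 19.50 = 152.40
5. 1.35(13) + 0.5(69) + 0.5(65) + 0.5(61) + 0.7(54) = 17.55 + 34.50 + 32.50 + 30.50 + 37.80 = 152.85
6. 1.4(13) = 18.20
The largest value is 163.20 psf from combination 3.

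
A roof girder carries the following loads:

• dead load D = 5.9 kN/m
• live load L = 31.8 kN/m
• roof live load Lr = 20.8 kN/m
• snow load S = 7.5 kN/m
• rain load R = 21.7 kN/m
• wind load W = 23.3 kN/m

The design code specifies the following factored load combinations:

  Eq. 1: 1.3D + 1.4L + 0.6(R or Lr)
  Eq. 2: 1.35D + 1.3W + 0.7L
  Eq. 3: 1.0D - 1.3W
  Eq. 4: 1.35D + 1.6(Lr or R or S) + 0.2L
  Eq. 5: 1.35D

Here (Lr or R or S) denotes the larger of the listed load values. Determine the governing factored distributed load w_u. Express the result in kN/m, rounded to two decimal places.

65.21 kN/m

(R or Lr) → R = 21.7 kN/m; (Lr or R or S) → R = 21.7 kN/m.
Eq. 1: 1.3(5.9) + 1.4(31.8) + 0.6(21.7) = 7.67 + 44.52 + 13.02 = 65.21
Eq. 2: 1.35(5.9) + 1.3(23.3) + 0.7(31.8) = 7.97 + 30.29 + 22.26 = 60.52
Eq. 3: 1.0(5.9) - 1.3(23.3) = 5.90 - 30.29 = -24.39
Eq. 4: 1.35(5.9) + 1.6(21.7) + 0.2(31.8) = 7.97 + 34.72 + 6.36 = 49.05
Eq. 5: 1.35(5.9) = 7.97
Combination 1 governs: w_u = 65.21 kN/m.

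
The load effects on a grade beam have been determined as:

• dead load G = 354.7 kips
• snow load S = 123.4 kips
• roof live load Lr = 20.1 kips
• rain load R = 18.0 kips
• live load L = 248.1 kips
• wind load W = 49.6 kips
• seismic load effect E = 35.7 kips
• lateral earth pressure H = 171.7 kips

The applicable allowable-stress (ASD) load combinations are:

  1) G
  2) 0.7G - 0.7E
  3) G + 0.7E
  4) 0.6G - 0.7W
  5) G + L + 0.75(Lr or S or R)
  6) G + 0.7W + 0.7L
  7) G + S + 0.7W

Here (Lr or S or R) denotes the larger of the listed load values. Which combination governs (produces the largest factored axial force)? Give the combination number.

Combination 5

(Lr or S or R) → S = 123.4 kips.
1) 1.0(354.7) = 354.70
2) 0.7(354.7) - 0.7(35.7) = 248.29 - 24.99 = 223.30
3) 1.0(354.7) + 0.7(35.7) = 354.70 + 24.99 = 379.69
4) 0.6(354.7) - 0.7(49.6) = 212.82 - 34.72 = 178.10
5) 1.0(354.7) + 1.0(248.1) + 0.75(123.4) = 354.70 + 248.10 + 92.55 = 695.35
6) 1.0(354.7) + 0.7(49.6) + 0.7(248.1) = 354.70 + 34.72 + 173.67 = 563.09
7) 1.0(354.7) + 1.0(123.4) + 0.7(49.6) = 354.70 + 123.40 + 34.72 = 512.82
The largest value is 695.35 kips from combination 5.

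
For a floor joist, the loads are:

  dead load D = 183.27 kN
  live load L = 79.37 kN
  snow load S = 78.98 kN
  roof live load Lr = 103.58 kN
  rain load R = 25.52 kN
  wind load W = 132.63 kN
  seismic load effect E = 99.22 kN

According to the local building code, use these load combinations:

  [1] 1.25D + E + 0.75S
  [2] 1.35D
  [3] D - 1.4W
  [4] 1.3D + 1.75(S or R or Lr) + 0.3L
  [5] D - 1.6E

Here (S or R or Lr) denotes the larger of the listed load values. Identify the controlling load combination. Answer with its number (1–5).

(S or R or Lr) → Lr = 103.58 kN.
[1] 1.25(183.27) + 1.0(99.22) + 0.75(78.98) = 387.54
[2] 1.35(183.27) = 247.41
[3] 1.0(183.27) - 1.4(132.63) = 183.27 - 185.68 = -2.41
[4] 1.3(183.27) + 1.75(103.58) + 0.3(79.37) = 238.25 + 181.27 + 23.81 = 443.33
[5] 1.0(183.27) - 1.6(99.22) = 183.27 - 158.75 = 24.52
The largest value is 443.33 kN from combination 4.

Combination 4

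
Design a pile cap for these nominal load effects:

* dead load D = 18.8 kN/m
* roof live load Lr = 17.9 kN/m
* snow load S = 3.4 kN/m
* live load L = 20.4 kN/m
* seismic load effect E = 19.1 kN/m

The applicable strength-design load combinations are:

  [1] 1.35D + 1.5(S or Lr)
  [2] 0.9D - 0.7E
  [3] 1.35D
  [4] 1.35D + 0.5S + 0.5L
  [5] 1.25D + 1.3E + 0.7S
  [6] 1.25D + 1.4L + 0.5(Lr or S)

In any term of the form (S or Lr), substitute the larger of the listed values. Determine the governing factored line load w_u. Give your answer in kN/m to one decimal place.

(S or Lr) → Lr = 17.9 kN/m; (Lr or S) → Lr = 17.9 kN/m.
[1] 1.35(18.8) + 1.5(17.9) = 52.2
[2] 0.9(18.8) - 0.7(19.1) = 3.6
[3] 1.35(18.8) = 25.4
[4] 1.35(18.8) + 0.5(3.4) + 0.5(20.4) = 25.4 + 1.7 + 10.2 = 37.3
[5] 1.25(18.8) + 1.3(19.1) + 0.7(3.4) = 23.5 + 24.8 + 2.4 = 50.7
[6] 1.25(18.8) + 1.4(20.4) + 0.5(17.9) = 61.0
Combination 6 governs: w_u = 61.0 kN/m.

61.0 kN/m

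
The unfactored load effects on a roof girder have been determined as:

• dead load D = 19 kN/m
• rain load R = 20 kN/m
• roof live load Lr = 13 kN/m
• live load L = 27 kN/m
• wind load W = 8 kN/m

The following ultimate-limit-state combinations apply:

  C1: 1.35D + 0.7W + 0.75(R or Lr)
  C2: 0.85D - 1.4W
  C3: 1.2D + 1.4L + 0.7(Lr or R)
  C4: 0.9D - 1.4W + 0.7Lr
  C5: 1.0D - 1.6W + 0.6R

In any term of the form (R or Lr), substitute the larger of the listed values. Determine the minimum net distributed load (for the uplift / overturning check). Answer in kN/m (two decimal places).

4.95 kN/m

(R or Lr) → R = 20 kN/m; (Lr or R) → R = 20 kN/m.
C1: 1.35(19) + 0.7(8) + 0.75(20) = 46.25
C2: 0.85(19) - 1.4(8) = 4.95
C3: 1.2(19) + 1.4(27) + 0.7(20) = 74.60
C4: 0.9(19) - 1.4(8) + 0.7(13) = 15.00
C5: 1.0(19) - 1.6(8) + 0.6(20) = 18.20
Combination 2 gives the minimum: 4.95 kN/m.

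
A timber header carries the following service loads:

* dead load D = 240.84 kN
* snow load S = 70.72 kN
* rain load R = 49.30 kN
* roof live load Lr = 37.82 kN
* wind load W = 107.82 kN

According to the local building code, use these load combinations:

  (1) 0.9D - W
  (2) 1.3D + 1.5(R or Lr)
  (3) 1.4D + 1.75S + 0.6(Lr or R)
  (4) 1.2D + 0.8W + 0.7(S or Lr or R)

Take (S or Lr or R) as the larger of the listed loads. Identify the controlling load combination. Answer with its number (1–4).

(R or Lr) → R = 49.30 kN; (Lr or R) → R = 49.30 kN; (S or Lr or R) → S = 70.72 kN.
(1) 0.9(240.84) - 1.0(107.82) = 216.76 - 107.82 = 108.94
(2) 1.3(240.84) + 1.5(49.30) = 313.09 + 73.95 = 387.04
(3) 1.4(240.84) + 1.75(70.72) + 0.6(49.30) = 337.18 + 123.76 + 29.58 = 490.52
(4) 1.2(240.84) + 0.8(107.82) + 0.7(70.72) = 289.01 + 86.26 + 49.50 = 424.77
The largest value is 490.52 kN from combination 3.

Combination 3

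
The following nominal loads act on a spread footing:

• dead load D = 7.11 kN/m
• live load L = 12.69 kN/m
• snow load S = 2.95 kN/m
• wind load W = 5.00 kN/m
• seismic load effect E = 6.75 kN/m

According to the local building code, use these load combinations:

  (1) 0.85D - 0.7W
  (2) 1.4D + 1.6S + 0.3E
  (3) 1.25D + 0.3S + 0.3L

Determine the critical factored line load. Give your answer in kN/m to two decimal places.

(1) 0.85(7.11) - 0.7(5.00) = 6.04 - 3.50 = 2.54
(2) 1.4(7.11) + 1.6(2.95) + 0.3(6.75) = 9.95 + 4.72 + 2.03 = 16.70
(3) 1.25(7.11) + 0.3(2.95) + 0.3(12.69) = 13.58
The controlling combination is 2, giving 16.70 kN/m.

16.70 kN/m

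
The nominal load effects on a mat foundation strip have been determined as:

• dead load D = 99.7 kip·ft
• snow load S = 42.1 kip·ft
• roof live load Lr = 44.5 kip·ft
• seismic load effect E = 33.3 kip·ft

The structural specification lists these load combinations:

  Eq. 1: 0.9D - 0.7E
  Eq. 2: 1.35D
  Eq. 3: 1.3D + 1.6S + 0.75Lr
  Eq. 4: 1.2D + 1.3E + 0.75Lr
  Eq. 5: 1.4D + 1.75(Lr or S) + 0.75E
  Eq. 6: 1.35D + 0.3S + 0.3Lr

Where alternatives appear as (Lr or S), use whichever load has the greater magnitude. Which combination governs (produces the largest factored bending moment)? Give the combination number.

Combination 5

(Lr or S) → Lr = 44.5 kip·ft.
Eq. 1: 0.9(99.7) - 0.7(33.3) = 89.7 - 23.3 = 66.4
Eq. 2: 1.35(99.7) = 134.6
Eq. 3: 1.3(99.7) + 1.6(42.1) + 0.75(44.5) = 230.3
Eq. 4: 1.2(99.7) + 1.3(33.3) + 0.75(44.5) = 119.6 + 43.3 + 33.4 = 196.3
Eq. 5: 1.4(99.7) + 1.75(44.5) + 0.75(33.3) = 242.4
Eq. 6: 1.35(99.7) + 0.3(42.1) + 0.3(44.5) = 134.6 + 12.6 + 13.4 = 160.6
The largest value is 242.4 kip·ft from combination 5.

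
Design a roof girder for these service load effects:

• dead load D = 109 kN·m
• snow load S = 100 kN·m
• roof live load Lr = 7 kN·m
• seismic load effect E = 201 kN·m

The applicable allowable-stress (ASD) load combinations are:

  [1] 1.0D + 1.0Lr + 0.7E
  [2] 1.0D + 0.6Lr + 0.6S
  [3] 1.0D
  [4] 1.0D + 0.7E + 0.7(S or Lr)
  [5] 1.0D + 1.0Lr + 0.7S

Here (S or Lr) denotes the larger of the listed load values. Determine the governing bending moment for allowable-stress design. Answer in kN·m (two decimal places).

(S or Lr) → S = 100 kN·m.
[1] 1.0(109) + 1.0(7) + 0.7(201) = 109.00 + 7.00 + 140.70 = 256.70
[2] 1.0(109) + 0.6(7) + 0.6(100) = 109.00 + 4.20 + 60.00 = 173.20
[3] 1.0(109) = 109.00
[4] 1.0(109) + 0.7(201) + 0.7(100) = 109.00 + 140.70 + 70.00 = 319.70
[5] 1.0(109) + 1.0(7) + 0.7(100) = 109.00 + 7.00 + 70.00 = 186.00
Combination 4 governs: M = 319.70 kN·m.

319.70 kN·m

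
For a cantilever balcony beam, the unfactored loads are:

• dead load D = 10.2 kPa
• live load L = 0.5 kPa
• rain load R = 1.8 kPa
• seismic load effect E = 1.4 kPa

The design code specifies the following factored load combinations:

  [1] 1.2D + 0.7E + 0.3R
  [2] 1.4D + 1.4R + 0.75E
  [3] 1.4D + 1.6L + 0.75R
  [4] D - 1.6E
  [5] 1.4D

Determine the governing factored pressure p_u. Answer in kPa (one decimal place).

[1] 1.2(10.2) + 0.7(1.4) + 0.3(1.8) = 13.8
[2] 1.4(10.2) + 1.4(1.8) + 0.75(1.4) = 17.9
[3] 1.4(10.2) + 1.6(0.5) + 0.75(1.8) = 16.4
[4] 1.0(10.2) - 1.6(1.4) = 8.0
[5] 1.4(10.2) = 14.3
Maximum is from combination 2.

17.9 kPa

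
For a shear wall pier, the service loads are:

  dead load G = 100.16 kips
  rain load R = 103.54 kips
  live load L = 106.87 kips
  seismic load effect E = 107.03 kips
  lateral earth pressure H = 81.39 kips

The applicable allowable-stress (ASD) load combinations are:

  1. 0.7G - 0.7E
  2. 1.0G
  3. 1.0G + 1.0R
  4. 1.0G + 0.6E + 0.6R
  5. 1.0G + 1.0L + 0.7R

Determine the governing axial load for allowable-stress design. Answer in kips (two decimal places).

279.51 kips

1. 0.7(100.16) - 0.7(107.03) = 70.11 - 74.92 = -4.81
2. 1.0(100.16) = 100.16
3. 1.0(100.16) + 1.0(103.54) = 100.16 + 103.54 = 203.70
4. 1.0(100.16) + 0.6(107.03) + 0.6(103.54) = 100.16 + 64.22 + 62.12 = 226.50
5. 1.0(100.16) + 1.0(106.87) + 0.7(103.54) = 100.16 + 106.87 + 72.48 = 279.51
The controlling combination is 5, giving 279.51 kips.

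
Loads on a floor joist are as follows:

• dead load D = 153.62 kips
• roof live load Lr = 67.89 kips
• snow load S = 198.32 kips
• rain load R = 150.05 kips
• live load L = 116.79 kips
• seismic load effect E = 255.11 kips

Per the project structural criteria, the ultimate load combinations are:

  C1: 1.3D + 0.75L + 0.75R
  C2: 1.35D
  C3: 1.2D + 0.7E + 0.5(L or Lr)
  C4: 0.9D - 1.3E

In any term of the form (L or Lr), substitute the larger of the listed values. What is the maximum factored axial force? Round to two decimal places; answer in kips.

(L or Lr) → L = 116.79 kips.
C1: 1.3(153.62) + 0.75(116.79) + 0.75(150.05) = 199.71 + 87.59 + 112.54 = 399.84
C2: 1.35(153.62) = 207.39
C3: 1.2(153.62) + 0.7(255.11) + 0.5(116.79) = 184.34 + 178.58 + 58.40 = 421.32
C4: 0.9(153.62) - 1.3(255.11) = -193.39
Maximum is from combination 3.

421.32 kips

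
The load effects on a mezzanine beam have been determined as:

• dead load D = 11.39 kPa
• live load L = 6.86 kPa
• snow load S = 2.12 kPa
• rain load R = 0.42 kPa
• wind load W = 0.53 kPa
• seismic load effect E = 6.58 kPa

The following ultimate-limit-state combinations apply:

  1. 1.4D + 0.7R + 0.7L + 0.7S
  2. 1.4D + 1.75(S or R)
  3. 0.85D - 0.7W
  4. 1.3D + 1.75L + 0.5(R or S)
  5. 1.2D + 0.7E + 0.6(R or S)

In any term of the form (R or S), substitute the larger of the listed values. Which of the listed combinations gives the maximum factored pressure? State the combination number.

Combination 4

(S or R) → S = 2.12 kPa; (R or S) → S = 2.12 kPa.
1. 1.4(11.39) + 0.7(0.42) + 0.7(6.86) + 0.7(2.12) = 22.53
2. 1.4(11.39) + 1.75(2.12) = 15.95 + 3.71 = 19.66
3. 0.85(11.39) - 0.7(0.53) = 9.68 - 0.37 = 9.31
4. 1.3(11.39) + 1.75(6.86) + 0.5(2.12) = 27.87
5. 1.2(11.39) + 0.7(6.58) + 0.6(2.12) = 13.67 + 4.61 + 1.27 = 19.55
The largest value is 27.87 kPa from combination 4.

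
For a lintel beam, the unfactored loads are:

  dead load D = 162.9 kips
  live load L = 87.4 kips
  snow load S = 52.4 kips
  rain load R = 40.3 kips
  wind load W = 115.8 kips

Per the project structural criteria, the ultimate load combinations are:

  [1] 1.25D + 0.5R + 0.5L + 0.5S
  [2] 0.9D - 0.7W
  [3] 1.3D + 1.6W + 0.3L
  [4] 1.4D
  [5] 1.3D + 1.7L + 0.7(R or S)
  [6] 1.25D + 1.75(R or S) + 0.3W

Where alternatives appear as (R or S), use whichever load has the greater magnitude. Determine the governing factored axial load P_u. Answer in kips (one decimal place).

(R or S) → S = 52.4 kips.
[1] 1.25(162.9) + 0.5(40.3) + 0.5(87.4) + 0.5(52.4) = 203.6 + 20.2 + 43.7 + 26.2 = 293.7
[2] 0.9(162.9) - 0.7(115.8) = 65.6
[3] 1.3(162.9) + 1.6(115.8) + 0.3(87.4) = 211.8 + 185.3 + 26.2 = 423.3
[4] 1.4(162.9) = 228.1
[5] 1.3(162.9) + 1.7(87.4) + 0.7(52.4) = 397.0
[6] 1.25(162.9) + 1.75(52.4) + 0.3(115.8) = 330.1
Combination 3 governs: P_u = 423.3 kips.

423.3 kips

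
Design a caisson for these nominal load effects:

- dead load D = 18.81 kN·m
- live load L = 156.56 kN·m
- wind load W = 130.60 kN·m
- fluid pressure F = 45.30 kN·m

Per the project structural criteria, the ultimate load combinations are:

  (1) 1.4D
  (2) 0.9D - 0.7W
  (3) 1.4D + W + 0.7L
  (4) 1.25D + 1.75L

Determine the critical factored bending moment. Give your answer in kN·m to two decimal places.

(1) 1.4(18.81) = 26.33
(2) 0.9(18.81) - 0.7(130.60) = 16.93 - 91.42 = -74.49
(3) 1.4(18.81) + 1.0(130.60) + 0.7(156.56) = 266.53
(4) 1.25(18.81) + 1.75(156.56) = 23.51 + 273.98 = 297.49
The controlling combination is 4, giving 297.49 kN·m.

297.49 kN·m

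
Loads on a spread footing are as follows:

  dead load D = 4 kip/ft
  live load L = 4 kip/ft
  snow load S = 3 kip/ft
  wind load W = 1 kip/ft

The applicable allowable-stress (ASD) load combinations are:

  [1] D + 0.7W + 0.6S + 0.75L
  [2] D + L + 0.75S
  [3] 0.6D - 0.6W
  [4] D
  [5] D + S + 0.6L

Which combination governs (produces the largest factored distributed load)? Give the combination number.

[1] 1.0(4) + 0.7(1) + 0.6(3) + 0.75(4) = 9.50
[2] 1.0(4) + 1.0(4) + 0.75(3) = 10.25
[3] 0.6(4) - 0.6(1) = 1.80
[4] 1.0(4) = 4.00
[5] 1.0(4) + 1.0(3) + 0.6(4) = 9.40
The largest value is 10.25 kip/ft from combination 2.

Combination 2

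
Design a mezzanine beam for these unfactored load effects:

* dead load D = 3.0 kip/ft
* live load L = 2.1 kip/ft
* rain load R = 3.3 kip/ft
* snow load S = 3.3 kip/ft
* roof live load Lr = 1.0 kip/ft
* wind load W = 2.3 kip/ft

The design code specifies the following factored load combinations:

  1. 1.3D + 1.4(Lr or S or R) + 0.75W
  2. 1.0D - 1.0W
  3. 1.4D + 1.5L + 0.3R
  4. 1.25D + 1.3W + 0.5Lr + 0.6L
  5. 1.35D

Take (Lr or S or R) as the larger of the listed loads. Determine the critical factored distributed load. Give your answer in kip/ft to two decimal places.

10.25 kip/ft

(Lr or S or R) → S = 3.3 kip/ft.
1. 1.3(3.0) + 1.4(3.3) + 0.75(2.3) = 3.90 + 4.62 + 1.73 = 10.25
2. 1.0(3.0) - 1.0(2.3) = 3.00 - 2.30 = 0.70
3. 1.4(3.0) + 1.5(2.1) + 0.3(3.3) = 4.20 + 3.15 + 0.99 = 8.34
4. 1.25(3.0) + 1.3(2.3) + 0.5(1.0) + 0.6(2.1) = 3.75 + 2.99 + 0.50 + 1.26 = 8.50
5. 1.35(3.0) = 4.05
The controlling combination is 1, giving 10.25 kip/ft.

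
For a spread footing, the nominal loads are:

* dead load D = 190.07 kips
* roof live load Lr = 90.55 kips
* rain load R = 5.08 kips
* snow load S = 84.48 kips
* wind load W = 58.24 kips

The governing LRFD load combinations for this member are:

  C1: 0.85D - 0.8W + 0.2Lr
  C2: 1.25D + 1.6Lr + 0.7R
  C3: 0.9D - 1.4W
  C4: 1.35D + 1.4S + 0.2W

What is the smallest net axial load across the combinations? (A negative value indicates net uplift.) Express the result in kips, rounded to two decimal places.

89.53 kips

C1: 0.85(190.07) - 0.8(58.24) + 0.2(90.55) = 133.08
C2: 1.25(190.07) + 1.6(90.55) + 0.7(5.08) = 386.02
C3: 0.9(190.07) - 1.4(58.24) = 89.53
C4: 1.35(190.07) + 1.4(84.48) + 0.2(58.24) = 386.51
Combination 3 gives the minimum: 89.53 kips.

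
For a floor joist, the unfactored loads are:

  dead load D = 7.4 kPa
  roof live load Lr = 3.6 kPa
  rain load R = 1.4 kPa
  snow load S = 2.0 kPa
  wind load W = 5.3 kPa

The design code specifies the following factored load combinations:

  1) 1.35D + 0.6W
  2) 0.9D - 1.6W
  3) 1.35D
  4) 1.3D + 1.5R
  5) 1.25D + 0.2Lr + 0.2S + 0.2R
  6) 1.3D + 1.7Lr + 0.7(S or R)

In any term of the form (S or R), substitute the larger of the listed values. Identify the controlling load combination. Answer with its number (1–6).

Combination 6

(S or R) → S = 2.0 kPa.
1) 1.35(7.4) + 0.6(5.3) = 10.0 + 3.2 = 13.2
2) 0.9(7.4) - 1.6(5.3) = 6.7 - 8.5 = -1.8
3) 1.35(7.4) = 10.0
4) 1.3(7.4) + 1.5(1.4) = 9.6 + 2.1 = 11.7
5) 1.25(7.4) + 0.2(3.6) + 0.2(2.0) + 0.2(1.4) = 9.3 + 0.7 + 0.4 + 0.3 = 10.7
6) 1.3(7.4) + 1.7(3.6) + 0.7(2.0) = 9.6 + 6.1 + 1.4 = 17.1
The largest value is 17.1 kPa from combination 6.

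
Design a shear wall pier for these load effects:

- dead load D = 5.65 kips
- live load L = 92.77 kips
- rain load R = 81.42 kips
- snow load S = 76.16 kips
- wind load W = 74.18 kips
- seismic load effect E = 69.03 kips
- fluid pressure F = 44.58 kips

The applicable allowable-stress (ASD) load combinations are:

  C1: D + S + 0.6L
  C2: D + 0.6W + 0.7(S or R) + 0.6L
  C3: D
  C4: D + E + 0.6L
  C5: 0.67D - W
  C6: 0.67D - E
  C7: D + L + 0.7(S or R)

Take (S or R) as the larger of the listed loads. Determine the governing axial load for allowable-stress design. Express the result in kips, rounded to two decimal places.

(S or R) → R = 81.42 kips.
C1: 1.0(5.65) + 1.0(76.16) + 0.6(92.77) = 5.65 + 76.16 + 55.66 = 137.47
C2: 1.0(5.65) + 0.6(74.18) + 0.7(81.42) + 0.6(92.77) = 5.65 + 44.51 + 56.99 + 55.66 = 162.81
C3: 1.0(5.65) = 5.65
C4: 1.0(5.65) + 1.0(69.03) + 0.6(92.77) = 5.65 + 69.03 + 55.66 = 130.34
C5: 0.67(5.65) - 1.0(74.18) = 3.79 - 74.18 = -70.39
C6: 0.67(5.65) - 1.0(69.03) = 3.79 - 69.03 = -65.24
C7: 1.0(5.65) + 1.0(92.77) + 0.7(81.42) = 5.65 + 92.77 + 56.99 = 155.41
The controlling combination is 2, giving 162.81 kips.

162.81 kips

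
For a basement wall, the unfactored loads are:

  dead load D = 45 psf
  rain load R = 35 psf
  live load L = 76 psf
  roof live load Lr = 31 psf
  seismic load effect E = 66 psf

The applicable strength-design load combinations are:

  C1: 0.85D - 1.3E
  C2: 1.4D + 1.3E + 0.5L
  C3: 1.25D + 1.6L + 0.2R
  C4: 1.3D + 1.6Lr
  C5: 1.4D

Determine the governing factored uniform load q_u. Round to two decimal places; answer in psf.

186.80 psf

C1: 0.85(45) - 1.3(66) = 38.25 - 85.80 = -47.55
C2: 1.4(45) + 1.3(66) + 0.5(76) = 63.00 + 85.80 + 38.00 = 186.80
C3: 1.25(45) + 1.6(76) + 0.2(35) = 56.25 + 121.60 + 7.00 = 184.85
C4: 1.3(45) + 1.6(31) = 58.50 + 49.60 = 108.10
C5: 1.4(45) = 63.00
Combination 2 governs: q_u = 186.80 psf.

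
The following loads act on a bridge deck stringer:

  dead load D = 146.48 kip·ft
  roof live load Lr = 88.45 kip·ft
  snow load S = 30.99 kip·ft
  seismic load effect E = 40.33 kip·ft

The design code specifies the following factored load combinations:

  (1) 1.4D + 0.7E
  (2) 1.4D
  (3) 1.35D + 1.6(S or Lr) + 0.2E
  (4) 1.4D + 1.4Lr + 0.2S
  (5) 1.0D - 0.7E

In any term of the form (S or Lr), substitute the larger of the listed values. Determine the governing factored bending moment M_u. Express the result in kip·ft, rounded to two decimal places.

(S or Lr) → Lr = 88.45 kip·ft.
(1) 1.4(146.48) + 0.7(40.33) = 205.07 + 28.23 = 233.30
(2) 1.4(146.48) = 205.07
(3) 1.35(146.48) + 1.6(88.45) + 0.2(40.33) = 347.33
(4) 1.4(146.48) + 1.4(88.45) + 0.2(30.99) = 205.07 + 123.83 + 6.20 = 335.10
(5) 1.0(146.48) - 0.7(40.33) = 146.48 - 28.23 = 118.25
Maximum is from combination 3.

347.33 kip·ft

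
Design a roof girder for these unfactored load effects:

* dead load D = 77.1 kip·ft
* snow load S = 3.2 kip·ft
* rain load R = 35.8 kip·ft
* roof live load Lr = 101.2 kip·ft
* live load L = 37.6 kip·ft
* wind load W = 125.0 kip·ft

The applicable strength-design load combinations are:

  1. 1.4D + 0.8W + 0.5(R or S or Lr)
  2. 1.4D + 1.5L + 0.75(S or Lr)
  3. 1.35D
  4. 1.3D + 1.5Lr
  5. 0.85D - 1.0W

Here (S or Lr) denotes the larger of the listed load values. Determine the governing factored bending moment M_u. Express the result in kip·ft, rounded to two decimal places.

(R or S or Lr) → Lr = 101.2 kip·ft; (S or Lr) → Lr = 101.2 kip·ft.
1. 1.4(77.1) + 0.8(125.0) + 0.5(101.2) = 107.94 + 100.00 + 50.60 = 258.54
2. 1.4(77.1) + 1.5(37.6) + 0.75(101.2) = 107.94 + 56.40 + 75.90 = 240.24
3. 1.35(77.1) = 104.09
4. 1.3(77.1) + 1.5(101.2) = 100.23 + 151.80 = 252.03
5. 0.85(77.1) - 1.0(125.0) = -59.47
Combination 1 governs: M_u = 258.54 kip·ft.

258.54 kip·ft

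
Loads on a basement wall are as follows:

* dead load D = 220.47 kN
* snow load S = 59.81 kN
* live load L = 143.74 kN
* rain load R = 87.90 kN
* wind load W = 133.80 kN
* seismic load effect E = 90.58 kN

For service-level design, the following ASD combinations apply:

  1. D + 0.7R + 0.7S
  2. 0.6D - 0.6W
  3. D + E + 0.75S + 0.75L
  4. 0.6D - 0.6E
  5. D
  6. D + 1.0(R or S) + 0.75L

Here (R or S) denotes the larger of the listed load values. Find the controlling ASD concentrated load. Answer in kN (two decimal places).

(R or S) → R = 87.90 kN.
1. 1.0(220.47) + 0.7(87.90) + 0.7(59.81) = 220.47 + 61.53 + 41.87 = 323.87
2. 0.6(220.47) - 0.6(133.80) = 132.28 - 80.28 = 52.00
3. 1.0(220.47) + 1.0(90.58) + 0.75(59.81) + 0.75(143.74) = 463.71
4. 0.6(220.47) - 0.6(90.58) = 132.28 - 54.35 = 77.93
5. 1.0(220.47) = 220.47
6. 1.0(220.47) + 1.0(87.90) + 0.75(143.74) = 220.47 + 87.90 + 107.81 = 416.18
The controlling combination is 3, giving 463.71 kN.

463.71 kN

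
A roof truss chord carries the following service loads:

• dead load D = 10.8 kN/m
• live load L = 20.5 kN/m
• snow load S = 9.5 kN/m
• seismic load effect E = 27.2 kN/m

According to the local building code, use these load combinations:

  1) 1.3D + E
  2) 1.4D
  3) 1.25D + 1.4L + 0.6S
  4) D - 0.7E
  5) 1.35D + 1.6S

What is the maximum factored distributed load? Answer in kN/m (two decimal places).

1) 1.3(10.8) + 1.0(27.2) = 41.24
2) 1.4(10.8) = 15.12
3) 1.25(10.8) + 1.4(20.5) + 0.6(9.5) = 47.90
4) 1.0(10.8) - 0.7(27.2) = -8.24
5) 1.35(10.8) + 1.6(9.5) = 29.78
The controlling combination is 3, giving 47.90 kN/m.

47.90 kN/m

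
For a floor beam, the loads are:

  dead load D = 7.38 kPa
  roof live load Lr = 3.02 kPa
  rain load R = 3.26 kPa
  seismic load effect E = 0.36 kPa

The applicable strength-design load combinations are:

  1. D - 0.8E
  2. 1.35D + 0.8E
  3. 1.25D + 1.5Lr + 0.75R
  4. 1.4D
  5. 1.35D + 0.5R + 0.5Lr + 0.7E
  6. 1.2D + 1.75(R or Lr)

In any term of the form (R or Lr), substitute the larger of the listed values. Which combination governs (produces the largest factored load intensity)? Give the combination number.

Combination 3

(R or Lr) → R = 3.26 kPa.
1. 1.0(7.38) - 0.8(0.36) = 7.38 - 0.29 = 7.09
2. 1.35(7.38) + 0.8(0.36) = 9.96 + 0.29 = 10.25
3. 1.25(7.38) + 1.5(3.02) + 0.75(3.26) = 16.20
4. 1.4(7.38) = 10.33
5. 1.35(7.38) + 0.5(3.26) + 0.5(3.02) + 0.7(0.36) = 13.36
6. 1.2(7.38) + 1.75(3.26) = 14.56
The largest value is 16.20 kPa from combination 3.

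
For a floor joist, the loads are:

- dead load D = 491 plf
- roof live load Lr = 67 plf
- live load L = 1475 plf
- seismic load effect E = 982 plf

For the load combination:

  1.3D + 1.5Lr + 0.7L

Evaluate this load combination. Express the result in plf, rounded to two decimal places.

1.3(491) + 1.5(67) + 0.7(1475) = 1771.30
w_u = 1771.30 plf.

1771.30 plf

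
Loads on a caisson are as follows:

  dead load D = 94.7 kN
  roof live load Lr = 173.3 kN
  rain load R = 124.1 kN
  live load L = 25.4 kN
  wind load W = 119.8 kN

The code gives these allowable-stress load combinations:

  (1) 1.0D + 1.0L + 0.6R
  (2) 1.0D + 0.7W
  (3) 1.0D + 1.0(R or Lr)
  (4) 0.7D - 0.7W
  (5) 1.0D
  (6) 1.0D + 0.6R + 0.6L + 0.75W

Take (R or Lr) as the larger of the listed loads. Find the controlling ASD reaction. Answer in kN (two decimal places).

274.25 kN

(R or Lr) → Lr = 173.3 kN.
(1) 1.0(94.7) + 1.0(25.4) + 0.6(124.1) = 194.56
(2) 1.0(94.7) + 0.7(119.8) = 178.56
(3) 1.0(94.7) + 1.0(173.3) = 268.00
(4) 0.7(94.7) - 0.7(119.8) = -17.57
(5) 1.0(94.7) = 94.70
(6) 1.0(94.7) + 0.6(124.1) + 0.6(25.4) + 0.75(119.8) = 274.25
Maximum is from combination 6.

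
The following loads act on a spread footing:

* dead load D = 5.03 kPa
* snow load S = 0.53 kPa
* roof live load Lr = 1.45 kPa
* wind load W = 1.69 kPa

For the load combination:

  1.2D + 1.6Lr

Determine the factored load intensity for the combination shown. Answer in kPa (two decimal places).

8.36 kPa

1.2(5.03) + 1.6(1.45) = 6.04 + 2.32 = 8.36
q_u = 8.36 kPa.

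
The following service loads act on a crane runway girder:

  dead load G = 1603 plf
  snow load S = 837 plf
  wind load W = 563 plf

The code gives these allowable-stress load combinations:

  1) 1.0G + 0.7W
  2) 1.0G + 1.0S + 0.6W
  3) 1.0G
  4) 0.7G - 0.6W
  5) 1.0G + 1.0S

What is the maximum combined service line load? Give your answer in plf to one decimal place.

2777.8 plf

1) 1.0(1603) + 0.7(563) = 1603.0 + 394.1 = 1997.1
2) 1.0(1603) + 1.0(837) + 0.6(563) = 1603.0 + 837.0 + 337.8 = 2777.8
3) 1.0(1603) = 1603.0
4) 0.7(1603) - 0.6(563) = 1122.1 - 337.8 = 784.3
5) 1.0(1603) + 1.0(837) = 1603.0 + 837.0 = 2440.0
The controlling combination is 2, giving 2777.8 plf.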